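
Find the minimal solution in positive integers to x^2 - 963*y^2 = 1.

First expand sqrt(963) as a continued fraction. With x_i = (sqrt(963) + m_i)/d_i and (m_0, d_0) = (0, 1): a_0 = floor(sqrt(963)) = 31, since 31^2 = 961 <= 963 < 1024 = 32^2.
Iterate m_{i+1} = d_i*a_i - m_i, d_{i+1} = (963 - m_{i+1}^2)/d_i, a_{i+1} = floor((a_0 + m_{i+1})/d_{i+1}):
  m_1 = 1*31 - 0 = 31, d_1 = (963 - 31^2)/1 = 2/1 = 2, a_1 = floor((31 + 31)/2) = 31.
  m_2 = 2*31 - 31 = 31, d_2 = (963 - 31^2)/2 = 2/2 = 1, a_2 = floor((31 + 31)/1) = 62.
  m_3 = 1*62 - 31 = 31, d_3 = (963 - 31^2)/1 = 2/1 = 2: (m_3, d_3) = (m_1, d_1) = (31, 2), so from here the quotients repeat a_1, a_2; the period length is 2.
So sqrt(963) = [31; (31, 62)] with period length k = 2.
k is even, so the fundamental solution of x^2 - 963y^2 = 1 is (p_{k-1}, q_{k-1}) = (p_1, q_1); compute convergents through index 1.
Convergents (p_i = a_i*p_{i-1} + p_{i-2}, q_i = a_i*q_{i-1} + q_{i-2} with p_{-2}=0, p_{-1}=1, q_{-2}=1, q_{-1}=0):
  i=0: a_0=31, p_0 = 31*1 + 0 = 31, q_0 = 31*0 + 1 = 1.
  i=1: a_1=31, p_1 = 31*31 + 1 = 962, q_1 = 31*1 + 0 = 31.
Check: 962^2 - 963*31^2 = 925444 - 925443 = 1, so (x, y) = (962, 31) solves the equation, and by the theorem it is the least positive solution.

(x, y) = (962, 31)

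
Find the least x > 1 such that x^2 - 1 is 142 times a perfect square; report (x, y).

First expand sqrt(142) as a continued fraction. With x_i = (sqrt(142) + m_i)/d_i and (m_0, d_0) = (0, 1): a_0 = floor(sqrt(142)) = 11, since 11^2 = 121 <= 142 < 144 = 12^2.
Iterate m_{i+1} = d_i*a_i - m_i, d_{i+1} = (142 - m_{i+1}^2)/d_i, a_{i+1} = floor((a_0 + m_{i+1})/d_{i+1}):
  m_1 = 1*11 - 0 = 11, d_1 = (142 - 11^2)/1 = 21/1 = 21, a_1 = floor((11 + 11)/21) = 1.
  m_2 = 21*1 - 11 = 10, d_2 = (142 - 10^2)/21 = 42/21 = 2, a_2 = floor((11 + 10)/2) = 10.
  m_3 = 2*10 - 10 = 10, d_3 = (142 - 10^2)/2 = 42/2 = 21, a_3 = floor((11 + 10)/21) = 1.
  m_4 = 21*1 - 10 = 11, d_4 = (142 - 11^2)/21 = 21/21 = 1, a_4 = floor((11 + 11)/1) = 22.
  m_5 = 1*22 - 11 = 11, d_5 = (142 - 11^2)/1 = 21/1 = 21: (m_5, d_5) = (m_1, d_1) = (11, 21), so from here the quotients repeat a_1, ..., a_4; the period length is 4.
So sqrt(142) = [11; (1, 10, 1, 22)] with period length k = 4.
k is even, so the fundamental solution of x^2 - 142y^2 = 1 is (p_{k-1}, q_{k-1}) = (p_3, q_3); compute convergents through index 3.
Convergents (p_i = a_i*p_{i-1} + p_{i-2}, q_i = a_i*q_{i-1} + q_{i-2} with p_{-2}=0, p_{-1}=1, q_{-2}=1, q_{-1}=0):
  i=0: a_0=11, p_0 = 11*1 + 0 = 11, q_0 = 11*0 + 1 = 1.
  i=1: a_1=1, p_1 = 1*11 + 1 = 12, q_1 = 1*1 + 0 = 1.
  i=2: a_2=10, p_2 = 10*12 + 11 = 131, q_2 = 10*1 + 1 = 11.
  i=3: a_3=1, p_3 = 1*131 + 12 = 143, q_3 = 1*11 + 1 = 12.
Check: 143^2 - 142*12^2 = 20449 - 20448 = 1, so (x, y) = (143, 12) solves the equation, and by the theorem it is the least positive solution.

(x, y) = (143, 12)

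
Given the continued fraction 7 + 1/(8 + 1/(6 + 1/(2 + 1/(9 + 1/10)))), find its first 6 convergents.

Using the convergent recurrence p_i = a_i*p_{i-1} + p_{i-2}, q_i = a_i*q_{i-1} + q_{i-2} with p_{-2}=0, p_{-1}=1, q_{-2}=1, q_{-1}=0:
  i=0: a_0=7, p_0 = 7*1 + 0 = 7, q_0 = 7*0 + 1 = 1.
  i=1: a_1=8, p_1 = 8*7 + 1 = 57, q_1 = 8*1 + 0 = 8.
  i=2: a_2=6, p_2 = 6*57 + 7 = 349, q_2 = 6*8 + 1 = 49.
  i=3: a_3=2, p_3 = 2*349 + 57 = 755, q_3 = 2*49 + 8 = 106.
  i=4: a_4=9, p_4 = 9*755 + 349 = 7144, q_4 = 9*106 + 49 = 1003.
  i=5: a_5=10, p_5 = 10*7144 + 755 = 72195, q_5 = 10*1003 + 106 = 10136.

7/1, 57/8, 349/49, 755/106, 7144/1003, 72195/10136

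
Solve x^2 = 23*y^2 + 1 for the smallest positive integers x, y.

(x, y) = (24, 5)

First expand sqrt(23) as a continued fraction. With x_i = (sqrt(23) + m_i)/d_i and (m_0, d_0) = (0, 1): a_0 = floor(sqrt(23)) = 4, since 4^2 = 16 <= 23 < 25 = 5^2.
Iterate m_{i+1} = d_i*a_i - m_i, d_{i+1} = (23 - m_{i+1}^2)/d_i, a_{i+1} = floor((a_0 + m_{i+1})/d_{i+1}):
  m_1 = 1*4 - 0 = 4, d_1 = (23 - 4^2)/1 = 7/1 = 7, a_1 = floor((4 + 4)/7) = 1.
  m_2 = 7*1 - 4 = 3, d_2 = (23 - 3^2)/7 = 14/7 = 2, a_2 = floor((4 + 3)/2) = 3.
  m_3 = 2*3 - 3 = 3, d_3 = (23 - 3^2)/2 = 14/2 = 7, a_3 = floor((4 + 3)/7) = 1.
  m_4 = 7*1 - 3 = 4, d_4 = (23 - 4^2)/7 = 7/7 = 1, a_4 = floor((4 + 4)/1) = 8.
  m_5 = 1*8 - 4 = 4, d_5 = (23 - 4^2)/1 = 7/1 = 7: (m_5, d_5) = (m_1, d_1) = (4, 7), so from here the quotients repeat a_1, ..., a_4; the period length is 4.
So sqrt(23) = [4; (1, 3, 1, 8)] with period length k = 4.
k is even, so the fundamental solution of x^2 - 23y^2 = 1 is (p_{k-1}, q_{k-1}) = (p_3, q_3); compute convergents through index 3.
Convergents (p_i = a_i*p_{i-1} + p_{i-2}, q_i = a_i*q_{i-1} + q_{i-2} with p_{-2}=0, p_{-1}=1, q_{-2}=1, q_{-1}=0):
  i=0: a_0=4, p_0 = 4*1 + 0 = 4, q_0 = 4*0 + 1 = 1.
  i=1: a_1=1, p_1 = 1*4 + 1 = 5, q_1 = 1*1 + 0 = 1.
  i=2: a_2=3, p_2 = 3*5 + 4 = 19, q_2 = 3*1 + 1 = 4.
  i=3: a_3=1, p_3 = 1*19 + 5 = 24, q_3 = 1*4 + 1 = 5.
Check: 24^2 - 23*5^2 = 576 - 575 = 1, so (x, y) = (24, 5) solves the equation, and by the theorem it is the least positive solution.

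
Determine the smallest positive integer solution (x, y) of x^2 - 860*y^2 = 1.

(x, y) = (3871, 132)

First expand sqrt(860) as a continued fraction. With x_i = (sqrt(860) + m_i)/d_i and (m_0, d_0) = (0, 1): a_0 = floor(sqrt(860)) = 29, since 29^2 = 841 <= 860 < 900 = 30^2.
Iterate m_{i+1} = d_i*a_i - m_i, d_{i+1} = (860 - m_{i+1}^2)/d_i, a_{i+1} = floor((a_0 + m_{i+1})/d_{i+1}):
  m_1 = 1*29 - 0 = 29, d_1 = (860 - 29^2)/1 = 19/1 = 19, a_1 = floor((29 + 29)/19) = 3.
  m_2 = 19*3 - 29 = 28, d_2 = (860 - 28^2)/19 = 76/19 = 4, a_2 = floor((29 + 28)/4) = 14.
  m_3 = 4*14 - 28 = 28, d_3 = (860 - 28^2)/4 = 76/4 = 19, a_3 = floor((29 + 28)/19) = 3.
  m_4 = 19*3 - 28 = 29, d_4 = (860 - 29^2)/19 = 19/19 = 1, a_4 = floor((29 + 29)/1) = 58.
  m_5 = 1*58 - 29 = 29, d_5 = (860 - 29^2)/1 = 19/1 = 19: (m_5, d_5) = (m_1, d_1) = (29, 19), so from here the quotients repeat a_1, ..., a_4; the period length is 4.
So sqrt(860) = [29; (3, 14, 3, 58)] with period length k = 4.
k is even, so the fundamental solution of x^2 - 860y^2 = 1 is (p_{k-1}, q_{k-1}) = (p_3, q_3); compute convergents through index 3.
Convergents (p_i = a_i*p_{i-1} + p_{i-2}, q_i = a_i*q_{i-1} + q_{i-2} with p_{-2}=0, p_{-1}=1, q_{-2}=1, q_{-1}=0):
  i=0: a_0=29, p_0 = 29*1 + 0 = 29, q_0 = 29*0 + 1 = 1.
  i=1: a_1=3, p_1 = 3*29 + 1 = 88, q_1 = 3*1 + 0 = 3.
  i=2: a_2=14, p_2 = 14*88 + 29 = 1261, q_2 = 14*3 + 1 = 43.
  i=3: a_3=3, p_3 = 3*1261 + 88 = 3871, q_3 = 3*43 + 3 = 132.
Check: 3871^2 - 860*132^2 = 14984641 - 14984640 = 1, so (x, y) = (3871, 132) solves the equation, and by the theorem it is the least positive solution.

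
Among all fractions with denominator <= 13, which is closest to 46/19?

29/12

Expand x = 46/19 as a continued fraction with the Euclidean algorithm:
  46 = 2*19 + 8, so a_0 = 2.
  19 = 2*8 + 3, so a_1 = 2.
  8 = 2*3 + 2, so a_2 = 2.
  3 = 1*2 + 1, so a_3 = 1.
  2 = 2*1 + 0, so a_4 = 2.
so x = [2; 2, 2, 1, 2].
Convergents (p_i = a_i*p_{i-1} + p_{i-2}, q_i = a_i*q_{i-1} + q_{i-2} with p_{-2}=0, p_{-1}=1, q_{-2}=1, q_{-1}=0), until the denominator exceeds 13:
  i=0: a_0=2, p_0 = 2*1 + 0 = 2, q_0 = 2*0 + 1 = 1.
  i=1: a_1=2, p_1 = 2*2 + 1 = 5, q_1 = 2*1 + 0 = 2.
  i=2: a_2=2, p_2 = 2*5 + 2 = 12, q_2 = 2*2 + 1 = 5.
  i=3: a_3=1, p_3 = 1*12 + 5 = 17, q_3 = 1*5 + 2 = 7.
  i=4: a_4=2, p_4 = 2*17 + 12 = 46, q_4 = 2*7 + 5 = 19.
q_4 = 19 > 13, so the last convergent with denominator <= 13 is p_3/q_3 = 17/7.
The closest fraction with denominator <= 13 is either p_3/q_3 or the intermediate fraction (k*p_3 + p_2)/(k*q_3 + q_2) with the largest k >= 1 whose denominator stays <= 13; these approach x as k grows, and every other convergent or intermediate fraction in range is farther away.
Largest k: floor((13 - q_2)/q_3) = floor((13 - 5)/7) = 1.
That gives (1*17 + 12)/(1*7 + 5) = 29/12.
Compare the errors: |x - 17/7| = |46*7 - 17*19|/(19*7) = 1/133, and |x - 29/12| = |46*12 - 29*19|/(19*12) = 1/228.
Cross-multiplying, 1*133 = 133 < 228 = 1*228, so 1/228 is smaller: the intermediate fraction 29/12 is closer to x than 17/7.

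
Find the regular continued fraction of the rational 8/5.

Run the Euclidean algorithm on 8 and 5; the successive quotients are the partial quotients a_0, a_1, ... (each step inverts the fractional part left over by the previous one):
  8 = 1*5 + 3, so a_0 = 1.
  5 = 1*3 + 2, so a_1 = 1.
  3 = 1*2 + 1, so a_2 = 1.
  2 = 2*1 + 0, so a_3 = 2.
The remainder reaches 0 after 4 divisions, so the expansion has 4 partial quotients, read off in order.

[1; 1, 1, 2]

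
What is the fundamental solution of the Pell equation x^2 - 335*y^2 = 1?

First expand sqrt(335) as a continued fraction. With x_i = (sqrt(335) + m_i)/d_i and (m_0, d_0) = (0, 1): a_0 = floor(sqrt(335)) = 18, since 18^2 = 324 <= 335 < 361 = 19^2.
Iterate m_{i+1} = d_i*a_i - m_i, d_{i+1} = (335 - m_{i+1}^2)/d_i, a_{i+1} = floor((a_0 + m_{i+1})/d_{i+1}):
  m_1 = 1*18 - 0 = 18, d_1 = (335 - 18^2)/1 = 11/1 = 11, a_1 = floor((18 + 18)/11) = 3.
  m_2 = 11*3 - 18 = 15, d_2 = (335 - 15^2)/11 = 110/11 = 10, a_2 = floor((18 + 15)/10) = 3.
  m_3 = 10*3 - 15 = 15, d_3 = (335 - 15^2)/10 = 110/10 = 11, a_3 = floor((18 + 15)/11) = 3.
  m_4 = 11*3 - 15 = 18, d_4 = (335 - 18^2)/11 = 11/11 = 1, a_4 = floor((18 + 18)/1) = 36.
  m_5 = 1*36 - 18 = 18, d_5 = (335 - 18^2)/1 = 11/1 = 11: (m_5, d_5) = (m_1, d_1) = (18, 11), so from here the quotients repeat a_1, ..., a_4; the period length is 4.
So sqrt(335) = [18; (3, 3, 3, 36)] with period length k = 4.
k is even, so the fundamental solution of x^2 - 335y^2 = 1 is (p_{k-1}, q_{k-1}) = (p_3, q_3); compute convergents through index 3.
Convergents (p_i = a_i*p_{i-1} + p_{i-2}, q_i = a_i*q_{i-1} + q_{i-2} with p_{-2}=0, p_{-1}=1, q_{-2}=1, q_{-1}=0):
  i=0: a_0=18, p_0 = 18*1 + 0 = 18, q_0 = 18*0 + 1 = 1.
  i=1: a_1=3, p_1 = 3*18 + 1 = 55, q_1 = 3*1 + 0 = 3.
  i=2: a_2=3, p_2 = 3*55 + 18 = 183, q_2 = 3*3 + 1 = 10.
  i=3: a_3=3, p_3 = 3*183 + 55 = 604, q_3 = 3*10 + 3 = 33.
Check: 604^2 - 335*33^2 = 364816 - 364815 = 1, so (x, y) = (604, 33) solves the equation, and by the theorem it is the least positive solution.

(x, y) = (604, 33)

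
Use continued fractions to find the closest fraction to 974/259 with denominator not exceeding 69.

Expand x = 974/259 as a continued fraction with the Euclidean algorithm:
  974 = 3*259 + 197, so a_0 = 3.
  259 = 1*197 + 62, so a_1 = 1.
  197 = 3*62 + 11, so a_2 = 3.
  62 = 5*11 + 7, so a_3 = 5.
  11 = 1*7 + 4, so a_4 = 1.
  7 = 1*4 + 3, so a_5 = 1.
  4 = 1*3 + 1, so a_6 = 1.
  3 = 3*1 + 0, so a_7 = 3.
so x = [3; 1, 3, 5, 1, 1, 1, 3].
Convergents (p_i = a_i*p_{i-1} + p_{i-2}, q_i = a_i*q_{i-1} + q_{i-2} with p_{-2}=0, p_{-1}=1, q_{-2}=1, q_{-1}=0), until the denominator exceeds 69:
  i=0: a_0=3, p_0 = 3*1 + 0 = 3, q_0 = 3*0 + 1 = 1.
  i=1: a_1=1, p_1 = 1*3 + 1 = 4, q_1 = 1*1 + 0 = 1.
  i=2: a_2=3, p_2 = 3*4 + 3 = 15, q_2 = 3*1 + 1 = 4.
  i=3: a_3=5, p_3 = 5*15 + 4 = 79, q_3 = 5*4 + 1 = 21.
  i=4: a_4=1, p_4 = 1*79 + 15 = 94, q_4 = 1*21 + 4 = 25.
  i=5: a_5=1, p_5 = 1*94 + 79 = 173, q_5 = 1*25 + 21 = 46.
  i=6: a_6=1, p_6 = 1*173 + 94 = 267, q_6 = 1*46 + 25 = 71.
q_6 = 71 > 69, so the last convergent with denominator <= 69 is p_5/q_5 = 173/46.
The closest fraction with denominator <= 69 is either p_5/q_5 or the intermediate fraction (k*p_5 + p_4)/(k*q_5 + q_4) with the largest k >= 1 whose denominator stays <= 69; these approach x as k grows, and every other convergent or intermediate fraction in range is farther away.
Largest k: floor((69 - q_4)/q_5) = floor((69 - 25)/46) = 0.
Since k = 0, no intermediate fraction beyond p_5/q_5 has denominator <= 69, so the convergent 173/46 is the closest (its error is |974*46 - 173*259|/(259*46) = 3/11914).

173/46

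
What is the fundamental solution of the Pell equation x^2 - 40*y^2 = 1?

(x, y) = (19, 3)

First expand sqrt(40) as a continued fraction. With x_i = (sqrt(40) + m_i)/d_i and (m_0, d_0) = (0, 1): a_0 = floor(sqrt(40)) = 6, since 6^2 = 36 <= 40 < 49 = 7^2.
Iterate m_{i+1} = d_i*a_i - m_i, d_{i+1} = (40 - m_{i+1}^2)/d_i, a_{i+1} = floor((a_0 + m_{i+1})/d_{i+1}):
  m_1 = 1*6 - 0 = 6, d_1 = (40 - 6^2)/1 = 4/1 = 4, a_1 = floor((6 + 6)/4) = 3.
  m_2 = 4*3 - 6 = 6, d_2 = (40 - 6^2)/4 = 4/4 = 1, a_2 = floor((6 + 6)/1) = 12.
  m_3 = 1*12 - 6 = 6, d_3 = (40 - 6^2)/1 = 4/1 = 4: (m_3, d_3) = (m_1, d_1) = (6, 4), so from here the quotients repeat a_1, a_2; the period length is 2.
So sqrt(40) = [6; (3, 12)] with period length k = 2.
k is even, so the fundamental solution of x^2 - 40y^2 = 1 is (p_{k-1}, q_{k-1}) = (p_1, q_1); compute convergents through index 1.
Convergents (p_i = a_i*p_{i-1} + p_{i-2}, q_i = a_i*q_{i-1} + q_{i-2} with p_{-2}=0, p_{-1}=1, q_{-2}=1, q_{-1}=0):
  i=0: a_0=6, p_0 = 6*1 + 0 = 6, q_0 = 6*0 + 1 = 1.
  i=1: a_1=3, p_1 = 3*6 + 1 = 19, q_1 = 3*1 + 0 = 3.
Check: 19^2 - 40*3^2 = 361 - 360 = 1, so (x, y) = (19, 3) solves the equation, and by the theorem it is the least positive solution.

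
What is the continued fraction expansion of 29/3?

Run the Euclidean algorithm on 29 and 3; the successive quotients are the partial quotients a_0, a_1, ... (each step inverts the fractional part left over by the previous one):
  29 = 9*3 + 2, so a_0 = 9.
  3 = 1*2 + 1, so a_1 = 1.
  2 = 2*1 + 0, so a_2 = 2.
The remainder reaches 0 after 3 divisions, so the expansion has 3 partial quotients, read off in order.

[9; 1, 2]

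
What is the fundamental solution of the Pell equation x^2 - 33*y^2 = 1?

(x, y) = (23, 4)

First expand sqrt(33) as a continued fraction. With x_i = (sqrt(33) + m_i)/d_i and (m_0, d_0) = (0, 1): a_0 = floor(sqrt(33)) = 5, since 5^2 = 25 <= 33 < 36 = 6^2.
Iterate m_{i+1} = d_i*a_i - m_i, d_{i+1} = (33 - m_{i+1}^2)/d_i, a_{i+1} = floor((a_0 + m_{i+1})/d_{i+1}):
  m_1 = 1*5 - 0 = 5, d_1 = (33 - 5^2)/1 = 8/1 = 8, a_1 = floor((5 + 5)/8) = 1.
  m_2 = 8*1 - 5 = 3, d_2 = (33 - 3^2)/8 = 24/8 = 3, a_2 = floor((5 + 3)/3) = 2.
  m_3 = 3*2 - 3 = 3, d_3 = (33 - 3^2)/3 = 24/3 = 8, a_3 = floor((5 + 3)/8) = 1.
  m_4 = 8*1 - 3 = 5, d_4 = (33 - 5^2)/8 = 8/8 = 1, a_4 = floor((5 + 5)/1) = 10.
  m_5 = 1*10 - 5 = 5, d_5 = (33 - 5^2)/1 = 8/1 = 8: (m_5, d_5) = (m_1, d_1) = (5, 8), so from here the quotients repeat a_1, ..., a_4; the period length is 4.
So sqrt(33) = [5; (1, 2, 1, 10)] with period length k = 4.
k is even, so the fundamental solution of x^2 - 33y^2 = 1 is (p_{k-1}, q_{k-1}) = (p_3, q_3); compute convergents through index 3.
Convergents (p_i = a_i*p_{i-1} + p_{i-2}, q_i = a_i*q_{i-1} + q_{i-2} with p_{-2}=0, p_{-1}=1, q_{-2}=1, q_{-1}=0):
  i=0: a_0=5, p_0 = 5*1 + 0 = 5, q_0 = 5*0 + 1 = 1.
  i=1: a_1=1, p_1 = 1*5 + 1 = 6, q_1 = 1*1 + 0 = 1.
  i=2: a_2=2, p_2 = 2*6 + 5 = 17, q_2 = 2*1 + 1 = 3.
  i=3: a_3=1, p_3 = 1*17 + 6 = 23, q_3 = 1*3 + 1 = 4.
Check: 23^2 - 33*4^2 = 529 - 528 = 1, so (x, y) = (23, 4) solves the equation, and by the theorem it is the least positive solution.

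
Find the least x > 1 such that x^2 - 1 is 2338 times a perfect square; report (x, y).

First expand sqrt(2338) as a continued fraction. With x_i = (sqrt(2338) + m_i)/d_i and (m_0, d_0) = (0, 1): a_0 = floor(sqrt(2338)) = 48, since 48^2 = 2304 <= 2338 < 2401 = 49^2.
Iterate m_{i+1} = d_i*a_i - m_i, d_{i+1} = (2338 - m_{i+1}^2)/d_i, a_{i+1} = floor((a_0 + m_{i+1})/d_{i+1}):
  m_1 = 1*48 - 0 = 48, d_1 = (2338 - 48^2)/1 = 34/1 = 34, a_1 = floor((48 + 48)/34) = 2.
  m_2 = 34*2 - 48 = 20, d_2 = (2338 - 20^2)/34 = 1938/34 = 57, a_2 = floor((48 + 20)/57) = 1.
  m_3 = 57*1 - 20 = 37, d_3 = (2338 - 37^2)/57 = 969/57 = 17, a_3 = floor((48 + 37)/17) = 5.
  m_4 = 17*5 - 37 = 48, d_4 = (2338 - 48^2)/17 = 34/17 = 2, a_4 = floor((48 + 48)/2) = 48.
  m_5 = 2*48 - 48 = 48, d_5 = (2338 - 48^2)/2 = 34/2 = 17, a_5 = floor((48 + 48)/17) = 5.
  m_6 = 17*5 - 48 = 37, d_6 = (2338 - 37^2)/17 = 969/17 = 57, a_6 = floor((48 + 37)/57) = 1.
  m_7 = 57*1 - 37 = 20, d_7 = (2338 - 20^2)/57 = 1938/57 = 34, a_7 = floor((48 + 20)/34) = 2.
  m_8 = 34*2 - 20 = 48, d_8 = (2338 - 48^2)/34 = 34/34 = 1, a_8 = floor((48 + 48)/1) = 96.
  m_9 = 1*96 - 48 = 48, d_9 = (2338 - 48^2)/1 = 34/1 = 34: (m_9, d_9) = (m_1, d_1) = (48, 34), so from here the quotients repeat a_1, ..., a_8; the period length is 8.
So sqrt(2338) = [48; (2, 1, 5, 48, 5, 1, 2, 96)] with period length k = 8.
k is even, so the fundamental solution of x^2 - 2338y^2 = 1 is (p_{k-1}, q_{k-1}) = (p_7, q_7); compute convergents through index 7.
Convergents (p_i = a_i*p_{i-1} + p_{i-2}, q_i = a_i*q_{i-1} + q_{i-2} with p_{-2}=0, p_{-1}=1, q_{-2}=1, q_{-1}=0):
  i=0: a_0=48, p_0 = 48*1 + 0 = 48, q_0 = 48*0 + 1 = 1.
  i=1: a_1=2, p_1 = 2*48 + 1 = 97, q_1 = 2*1 + 0 = 2.
  i=2: a_2=1, p_2 = 1*97 + 48 = 145, q_2 = 1*2 + 1 = 3.
  i=3: a_3=5, p_3 = 5*145 + 97 = 822, q_3 = 5*3 + 2 = 17.
  i=4: a_4=48, p_4 = 48*822 + 145 = 39601, q_4 = 48*17 + 3 = 819.
  i=5: a_5=5, p_5 = 5*39601 + 822 = 198827, q_5 = 5*819 + 17 = 4112.
  i=6: a_6=1, p_6 = 1*198827 + 39601 = 238428, q_6 = 1*4112 + 819 = 4931.
  i=7: a_7=2, p_7 = 2*238428 + 198827 = 675683, q_7 = 2*4931 + 4112 = 13974.
Check: 675683^2 - 2338*13974^2 = 456547516489 - 456547516488 = 1, so (x, y) = (675683, 13974) solves the equation, and by the theorem it is the least positive solution.

(x, y) = (675683, 13974)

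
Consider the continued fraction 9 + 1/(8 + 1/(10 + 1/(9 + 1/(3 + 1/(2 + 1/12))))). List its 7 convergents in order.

Using the convergent recurrence p_i = a_i*p_{i-1} + p_{i-2}, q_i = a_i*q_{i-1} + q_{i-2} with p_{-2}=0, p_{-1}=1, q_{-2}=1, q_{-1}=0:
  i=0: a_0=9, p_0 = 9*1 + 0 = 9, q_0 = 9*0 + 1 = 1.
  i=1: a_1=8, p_1 = 8*9 + 1 = 73, q_1 = 8*1 + 0 = 8.
  i=2: a_2=10, p_2 = 10*73 + 9 = 739, q_2 = 10*8 + 1 = 81.
  i=3: a_3=9, p_3 = 9*739 + 73 = 6724, q_3 = 9*81 + 8 = 737.
  i=4: a_4=3, p_4 = 3*6724 + 739 = 20911, q_4 = 3*737 + 81 = 2292.
  i=5: a_5=2, p_5 = 2*20911 + 6724 = 48546, q_5 = 2*2292 + 737 = 5321.
  i=6: a_6=12, p_6 = 12*48546 + 20911 = 603463, q_6 = 12*5321 + 2292 = 66144.

9/1, 73/8, 739/81, 6724/737, 20911/2292, 48546/5321, 603463/66144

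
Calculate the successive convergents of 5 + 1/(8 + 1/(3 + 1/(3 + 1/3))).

5/1, 41/8, 128/25, 425/83, 1403/274

Using the convergent recurrence p_i = a_i*p_{i-1} + p_{i-2}, q_i = a_i*q_{i-1} + q_{i-2} with p_{-2}=0, p_{-1}=1, q_{-2}=1, q_{-1}=0:
  i=0: a_0=5, p_0 = 5*1 + 0 = 5, q_0 = 5*0 + 1 = 1.
  i=1: a_1=8, p_1 = 8*5 + 1 = 41, q_1 = 8*1 + 0 = 8.
  i=2: a_2=3, p_2 = 3*41 + 5 = 128, q_2 = 3*8 + 1 = 25.
  i=3: a_3=3, p_3 = 3*128 + 41 = 425, q_3 = 3*25 + 8 = 83.
  i=4: a_4=3, p_4 = 3*425 + 128 = 1403, q_4 = 3*83 + 25 = 274.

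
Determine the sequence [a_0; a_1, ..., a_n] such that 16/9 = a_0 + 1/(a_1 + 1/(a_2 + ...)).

Run the Euclidean algorithm on 16 and 9; the successive quotients are the partial quotients a_0, a_1, ... (each step inverts the fractional part left over by the previous one):
  16 = 1*9 + 7, so a_0 = 1.
  9 = 1*7 + 2, so a_1 = 1.
  7 = 3*2 + 1, so a_2 = 3.
  2 = 2*1 + 0, so a_3 = 2.
The remainder reaches 0 after 4 divisions, so the expansion has 4 partial quotients, read off in order.

[1; 1, 3, 2]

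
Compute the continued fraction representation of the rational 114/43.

Run the Euclidean algorithm on 114 and 43; the successive quotients are the partial quotients a_0, a_1, ... (each step inverts the fractional part left over by the previous one):
  114 = 2*43 + 28, so a_0 = 2.
  43 = 1*28 + 15, so a_1 = 1.
  28 = 1*15 + 13, so a_2 = 1.
  15 = 1*13 + 2, so a_3 = 1.
  13 = 6*2 + 1, so a_4 = 6.
  2 = 2*1 + 0, so a_5 = 2.
The remainder reaches 0 after 6 divisions, so the expansion has 6 partial quotients, read off in order.

[2; 1, 1, 1, 6, 2]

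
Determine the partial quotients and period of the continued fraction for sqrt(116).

[10; (1, 3, 2, 1, 4, 1, 2, 3, 1, 20)]

Write x_i = (sqrt(116) + m_i)/d_i with (m_0, d_0) = (0, 1). a_0 = floor(sqrt(116)) = 10, since 10^2 = 100 <= 116 < 121 = 11^2.
Iterate m_{i+1} = d_i*a_i - m_i, d_{i+1} = (116 - m_{i+1}^2)/d_i, a_{i+1} = floor((a_0 + m_{i+1})/d_{i+1}):
  m_1 = 1*10 - 0 = 10, d_1 = (116 - 10^2)/1 = 16/1 = 16, a_1 = floor((10 + 10)/16) = 1.
  m_2 = 16*1 - 10 = 6, d_2 = (116 - 6^2)/16 = 80/16 = 5, a_2 = floor((10 + 6)/5) = 3.
  m_3 = 5*3 - 6 = 9, d_3 = (116 - 9^2)/5 = 35/5 = 7, a_3 = floor((10 + 9)/7) = 2.
  m_4 = 7*2 - 9 = 5, d_4 = (116 - 5^2)/7 = 91/7 = 13, a_4 = floor((10 + 5)/13) = 1.
  m_5 = 13*1 - 5 = 8, d_5 = (116 - 8^2)/13 = 52/13 = 4, a_5 = floor((10 + 8)/4) = 4.
  m_6 = 4*4 - 8 = 8, d_6 = (116 - 8^2)/4 = 52/4 = 13, a_6 = floor((10 + 8)/13) = 1.
  m_7 = 13*1 - 8 = 5, d_7 = (116 - 5^2)/13 = 91/13 = 7, a_7 = floor((10 + 5)/7) = 2.
  m_8 = 7*2 - 5 = 9, d_8 = (116 - 9^2)/7 = 35/7 = 5, a_8 = floor((10 + 9)/5) = 3.
  m_9 = 5*3 - 9 = 6, d_9 = (116 - 6^2)/5 = 80/5 = 16, a_9 = floor((10 + 6)/16) = 1.
  m_10 = 16*1 - 6 = 10, d_10 = (116 - 10^2)/16 = 16/16 = 1, a_10 = floor((10 + 10)/1) = 20.
  m_11 = 1*20 - 10 = 10, d_11 = (116 - 10^2)/1 = 16/1 = 16: (m_11, d_11) = (m_1, d_1) = (10, 16), so from here the quotients repeat a_1, ..., a_10; the period length is 10.
Hence the expansion of sqrt(116) is a_0 = 10 followed by the repeating block 1, 3, 2, 1, 4, 1, 2, 3, 1, 20 (period 10).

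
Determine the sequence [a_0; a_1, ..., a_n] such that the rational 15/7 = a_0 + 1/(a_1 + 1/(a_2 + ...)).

[2; 7]

Run the Euclidean algorithm on 15 and 7; the successive quotients are the partial quotients a_0, a_1, ... (each step inverts the fractional part left over by the previous one):
  15 = 2*7 + 1, so a_0 = 2.
  7 = 7*1 + 0, so a_1 = 7.
The remainder reaches 0 after 2 divisions, so the expansion has 2 partial quotients, read off in order.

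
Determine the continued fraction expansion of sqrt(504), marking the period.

[22; (2, 4, 2, 44)]

Write x_i = (sqrt(504) + m_i)/d_i with (m_0, d_0) = (0, 1). a_0 = floor(sqrt(504)) = 22, since 22^2 = 484 <= 504 < 529 = 23^2.
Iterate m_{i+1} = d_i*a_i - m_i, d_{i+1} = (504 - m_{i+1}^2)/d_i, a_{i+1} = floor((a_0 + m_{i+1})/d_{i+1}):
  m_1 = 1*22 - 0 = 22, d_1 = (504 - 22^2)/1 = 20/1 = 20, a_1 = floor((22 + 22)/20) = 2.
  m_2 = 20*2 - 22 = 18, d_2 = (504 - 18^2)/20 = 180/20 = 9, a_2 = floor((22 + 18)/9) = 4.
  m_3 = 9*4 - 18 = 18, d_3 = (504 - 18^2)/9 = 180/9 = 20, a_3 = floor((22 + 18)/20) = 2.
  m_4 = 20*2 - 18 = 22, d_4 = (504 - 22^2)/20 = 20/20 = 1, a_4 = floor((22 + 22)/1) = 44.
  m_5 = 1*44 - 22 = 22, d_5 = (504 - 22^2)/1 = 20/1 = 20: (m_5, d_5) = (m_1, d_1) = (22, 20), so from here the quotients repeat a_1, ..., a_4; the period length is 4.
Hence the expansion of sqrt(504) is a_0 = 22 followed by the repeating block 2, 4, 2, 44 (period 4).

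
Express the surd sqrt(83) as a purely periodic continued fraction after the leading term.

Write x_i = (sqrt(83) + m_i)/d_i with (m_0, d_0) = (0, 1). a_0 = floor(sqrt(83)) = 9, since 9^2 = 81 <= 83 < 100 = 10^2.
Iterate m_{i+1} = d_i*a_i - m_i, d_{i+1} = (83 - m_{i+1}^2)/d_i, a_{i+1} = floor((a_0 + m_{i+1})/d_{i+1}):
  m_1 = 1*9 - 0 = 9, d_1 = (83 - 9^2)/1 = 2/1 = 2, a_1 = floor((9 + 9)/2) = 9.
  m_2 = 2*9 - 9 = 9, d_2 = (83 - 9^2)/2 = 2/2 = 1, a_2 = floor((9 + 9)/1) = 18.
  m_3 = 1*18 - 9 = 9, d_3 = (83 - 9^2)/1 = 2/1 = 2: (m_3, d_3) = (m_1, d_1) = (9, 2), so from here the quotients repeat a_1, a_2; the period length is 2.
Hence the expansion of sqrt(83) is a_0 = 9 followed by the repeating block 9, 18 (period 2).

[9; (9, 18)]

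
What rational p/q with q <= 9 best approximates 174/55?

19/6

Expand x = 174/55 as a continued fraction with the Euclidean algorithm:
  174 = 3*55 + 9, so a_0 = 3.
  55 = 6*9 + 1, so a_1 = 6.
  9 = 9*1 + 0, so a_2 = 9.
so x = [3; 6, 9].
Convergents (p_i = a_i*p_{i-1} + p_{i-2}, q_i = a_i*q_{i-1} + q_{i-2} with p_{-2}=0, p_{-1}=1, q_{-2}=1, q_{-1}=0), until the denominator exceeds 9:
  i=0: a_0=3, p_0 = 3*1 + 0 = 3, q_0 = 3*0 + 1 = 1.
  i=1: a_1=6, p_1 = 6*3 + 1 = 19, q_1 = 6*1 + 0 = 6.
  i=2: a_2=9, p_2 = 9*19 + 3 = 174, q_2 = 9*6 + 1 = 55.
q_2 = 55 > 9, so the last convergent with denominator <= 9 is p_1/q_1 = 19/6.
The closest fraction with denominator <= 9 is either p_1/q_1 or the intermediate fraction (k*p_1 + p_0)/(k*q_1 + q_0) with the largest k >= 1 whose denominator stays <= 9; these approach x as k grows, and every other convergent or intermediate fraction in range is farther away.
Largest k: floor((9 - q_0)/q_1) = floor((9 - 1)/6) = 1.
That gives (1*19 + 3)/(1*6 + 1) = 22/7.
Compare the errors: |x - 19/6| = |174*6 - 19*55|/(55*6) = 1/330, and |x - 22/7| = |174*7 - 22*55|/(55*7) = 8/385.
Cross-multiplying, 1*385 = 385 < 2640 = 8*330, so 1/330 is smaller: the convergent 19/6 is closer to x than 22/7.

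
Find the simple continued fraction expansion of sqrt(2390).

[48; (1, 7, 1, 8, 1, 7, 1, 96)]

Write x_i = (sqrt(2390) + m_i)/d_i with (m_0, d_0) = (0, 1). a_0 = floor(sqrt(2390)) = 48, since 48^2 = 2304 <= 2390 < 2401 = 49^2.
Iterate m_{i+1} = d_i*a_i - m_i, d_{i+1} = (2390 - m_{i+1}^2)/d_i, a_{i+1} = floor((a_0 + m_{i+1})/d_{i+1}):
  m_1 = 1*48 - 0 = 48, d_1 = (2390 - 48^2)/1 = 86/1 = 86, a_1 = floor((48 + 48)/86) = 1.
  m_2 = 86*1 - 48 = 38, d_2 = (2390 - 38^2)/86 = 946/86 = 11, a_2 = floor((48 + 38)/11) = 7.
  m_3 = 11*7 - 38 = 39, d_3 = (2390 - 39^2)/11 = 869/11 = 79, a_3 = floor((48 + 39)/79) = 1.
  m_4 = 79*1 - 39 = 40, d_4 = (2390 - 40^2)/79 = 790/79 = 10, a_4 = floor((48 + 40)/10) = 8.
  m_5 = 10*8 - 40 = 40, d_5 = (2390 - 40^2)/10 = 790/10 = 79, a_5 = floor((48 + 40)/79) = 1.
  m_6 = 79*1 - 40 = 39, d_6 = (2390 - 39^2)/79 = 869/79 = 11, a_6 = floor((48 + 39)/11) = 7.
  m_7 = 11*7 - 39 = 38, d_7 = (2390 - 38^2)/11 = 946/11 = 86, a_7 = floor((48 + 38)/86) = 1.
  m_8 = 86*1 - 38 = 48, d_8 = (2390 - 48^2)/86 = 86/86 = 1, a_8 = floor((48 + 48)/1) = 96.
  m_9 = 1*96 - 48 = 48, d_9 = (2390 - 48^2)/1 = 86/1 = 86: (m_9, d_9) = (m_1, d_1) = (48, 86), so from here the quotients repeat a_1, ..., a_8; the period length is 8.
Hence the expansion of sqrt(2390) is a_0 = 48 followed by the repeating block 1, 7, 1, 8, 1, 7, 1, 96 (period 8).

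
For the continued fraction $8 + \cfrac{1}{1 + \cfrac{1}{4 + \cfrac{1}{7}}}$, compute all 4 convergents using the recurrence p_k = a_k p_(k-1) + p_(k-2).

8/1, 9/1, 44/5, 317/36

Using the convergent recurrence p_i = a_i*p_{i-1} + p_{i-2}, q_i = a_i*q_{i-1} + q_{i-2} with p_{-2}=0, p_{-1}=1, q_{-2}=1, q_{-1}=0:
  i=0: a_0=8, p_0 = 8*1 + 0 = 8, q_0 = 8*0 + 1 = 1.
  i=1: a_1=1, p_1 = 1*8 + 1 = 9, q_1 = 1*1 + 0 = 1.
  i=2: a_2=4, p_2 = 4*9 + 8 = 44, q_2 = 4*1 + 1 = 5.
  i=3: a_3=7, p_3 = 7*44 + 9 = 317, q_3 = 7*5 + 1 = 36.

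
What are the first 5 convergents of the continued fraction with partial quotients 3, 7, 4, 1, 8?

Using the convergent recurrence p_i = a_i*p_{i-1} + p_{i-2}, q_i = a_i*q_{i-1} + q_{i-2} with p_{-2}=0, p_{-1}=1, q_{-2}=1, q_{-1}=0:
  i=0: a_0=3, p_0 = 3*1 + 0 = 3, q_0 = 3*0 + 1 = 1.
  i=1: a_1=7, p_1 = 7*3 + 1 = 22, q_1 = 7*1 + 0 = 7.
  i=2: a_2=4, p_2 = 4*22 + 3 = 91, q_2 = 4*7 + 1 = 29.
  i=3: a_3=1, p_3 = 1*91 + 22 = 113, q_3 = 1*29 + 7 = 36.
  i=4: a_4=8, p_4 = 8*113 + 91 = 995, q_4 = 8*36 + 29 = 317.

3/1, 22/7, 91/29, 113/36, 995/317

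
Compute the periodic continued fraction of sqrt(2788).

[52; (1, 4, 26, 4, 1, 104)]

Write x_i = (sqrt(2788) + m_i)/d_i with (m_0, d_0) = (0, 1). a_0 = floor(sqrt(2788)) = 52, since 52^2 = 2704 <= 2788 < 2809 = 53^2.
Iterate m_{i+1} = d_i*a_i - m_i, d_{i+1} = (2788 - m_{i+1}^2)/d_i, a_{i+1} = floor((a_0 + m_{i+1})/d_{i+1}):
  m_1 = 1*52 - 0 = 52, d_1 = (2788 - 52^2)/1 = 84/1 = 84, a_1 = floor((52 + 52)/84) = 1.
  m_2 = 84*1 - 52 = 32, d_2 = (2788 - 32^2)/84 = 1764/84 = 21, a_2 = floor((52 + 32)/21) = 4.
  m_3 = 21*4 - 32 = 52, d_3 = (2788 - 52^2)/21 = 84/21 = 4, a_3 = floor((52 + 52)/4) = 26.
  m_4 = 4*26 - 52 = 52, d_4 = (2788 - 52^2)/4 = 84/4 = 21, a_4 = floor((52 + 52)/21) = 4.
  m_5 = 21*4 - 52 = 32, d_5 = (2788 - 32^2)/21 = 1764/21 = 84, a_5 = floor((52 + 32)/84) = 1.
  m_6 = 84*1 - 32 = 52, d_6 = (2788 - 52^2)/84 = 84/84 = 1, a_6 = floor((52 + 52)/1) = 104.
  m_7 = 1*104 - 52 = 52, d_7 = (2788 - 52^2)/1 = 84/1 = 84: (m_7, d_7) = (m_1, d_1) = (52, 84), so from here the quotients repeat a_1, ..., a_6; the period length is 6.
Hence the expansion of sqrt(2788) is a_0 = 52 followed by the repeating block 1, 4, 26, 4, 1, 104 (period 6).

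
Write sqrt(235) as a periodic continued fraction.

[15; (3, 30)]

Write x_i = (sqrt(235) + m_i)/d_i with (m_0, d_0) = (0, 1). a_0 = floor(sqrt(235)) = 15, since 15^2 = 225 <= 235 < 256 = 16^2.
Iterate m_{i+1} = d_i*a_i - m_i, d_{i+1} = (235 - m_{i+1}^2)/d_i, a_{i+1} = floor((a_0 + m_{i+1})/d_{i+1}):
  m_1 = 1*15 - 0 = 15, d_1 = (235 - 15^2)/1 = 10/1 = 10, a_1 = floor((15 + 15)/10) = 3.
  m_2 = 10*3 - 15 = 15, d_2 = (235 - 15^2)/10 = 10/10 = 1, a_2 = floor((15 + 15)/1) = 30.
  m_3 = 1*30 - 15 = 15, d_3 = (235 - 15^2)/1 = 10/1 = 10: (m_3, d_3) = (m_1, d_1) = (15, 10), so from here the quotients repeat a_1, a_2; the period length is 2.
Hence the expansion of sqrt(235) is a_0 = 15 followed by the repeating block 3, 30 (period 2).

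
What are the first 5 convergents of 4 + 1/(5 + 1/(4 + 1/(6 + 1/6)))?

4/1, 21/5, 88/21, 549/131, 3382/807

Using the convergent recurrence p_i = a_i*p_{i-1} + p_{i-2}, q_i = a_i*q_{i-1} + q_{i-2} with p_{-2}=0, p_{-1}=1, q_{-2}=1, q_{-1}=0:
  i=0: a_0=4, p_0 = 4*1 + 0 = 4, q_0 = 4*0 + 1 = 1.
  i=1: a_1=5, p_1 = 5*4 + 1 = 21, q_1 = 5*1 + 0 = 5.
  i=2: a_2=4, p_2 = 4*21 + 4 = 88, q_2 = 4*5 + 1 = 21.
  i=3: a_3=6, p_3 = 6*88 + 21 = 549, q_3 = 6*21 + 5 = 131.
  i=4: a_4=6, p_4 = 6*549 + 88 = 3382, q_4 = 6*131 + 21 = 807.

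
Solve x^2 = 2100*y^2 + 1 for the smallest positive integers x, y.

First expand sqrt(2100) as a continued fraction. With x_i = (sqrt(2100) + m_i)/d_i and (m_0, d_0) = (0, 1): a_0 = floor(sqrt(2100)) = 45, since 45^2 = 2025 <= 2100 < 2116 = 46^2.
Iterate m_{i+1} = d_i*a_i - m_i, d_{i+1} = (2100 - m_{i+1}^2)/d_i, a_{i+1} = floor((a_0 + m_{i+1})/d_{i+1}):
  m_1 = 1*45 - 0 = 45, d_1 = (2100 - 45^2)/1 = 75/1 = 75, a_1 = floor((45 + 45)/75) = 1.
  m_2 = 75*1 - 45 = 30, d_2 = (2100 - 30^2)/75 = 1200/75 = 16, a_2 = floor((45 + 30)/16) = 4.
  m_3 = 16*4 - 30 = 34, d_3 = (2100 - 34^2)/16 = 944/16 = 59, a_3 = floor((45 + 34)/59) = 1.
  m_4 = 59*1 - 34 = 25, d_4 = (2100 - 25^2)/59 = 1475/59 = 25, a_4 = floor((45 + 25)/25) = 2.
  m_5 = 25*2 - 25 = 25, d_5 = (2100 - 25^2)/25 = 1475/25 = 59, a_5 = floor((45 + 25)/59) = 1.
  m_6 = 59*1 - 25 = 34, d_6 = (2100 - 34^2)/59 = 944/59 = 16, a_6 = floor((45 + 34)/16) = 4.
  m_7 = 16*4 - 34 = 30, d_7 = (2100 - 30^2)/16 = 1200/16 = 75, a_7 = floor((45 + 30)/75) = 1.
  m_8 = 75*1 - 30 = 45, d_8 = (2100 - 45^2)/75 = 75/75 = 1, a_8 = floor((45 + 45)/1) = 90.
  m_9 = 1*90 - 45 = 45, d_9 = (2100 - 45^2)/1 = 75/1 = 75: (m_9, d_9) = (m_1, d_1) = (45, 75), so from here the quotients repeat a_1, ..., a_8; the period length is 8.
So sqrt(2100) = [45; (1, 4, 1, 2, 1, 4, 1, 90)] with period length k = 8.
k is even, so the fundamental solution of x^2 - 2100y^2 = 1 is (p_{k-1}, q_{k-1}) = (p_7, q_7); compute convergents through index 7.
Convergents (p_i = a_i*p_{i-1} + p_{i-2}, q_i = a_i*q_{i-1} + q_{i-2} with p_{-2}=0, p_{-1}=1, q_{-2}=1, q_{-1}=0):
  i=0: a_0=45, p_0 = 45*1 + 0 = 45, q_0 = 45*0 + 1 = 1.
  i=1: a_1=1, p_1 = 1*45 + 1 = 46, q_1 = 1*1 + 0 = 1.
  i=2: a_2=4, p_2 = 4*46 + 45 = 229, q_2 = 4*1 + 1 = 5.
  i=3: a_3=1, p_3 = 1*229 + 46 = 275, q_3 = 1*5 + 1 = 6.
  i=4: a_4=2, p_4 = 2*275 + 229 = 779, q_4 = 2*6 + 5 = 17.
  i=5: a_5=1, p_5 = 1*779 + 275 = 1054, q_5 = 1*17 + 6 = 23.
  i=6: a_6=4, p_6 = 4*1054 + 779 = 4995, q_6 = 4*23 + 17 = 109.
  i=7: a_7=1, p_7 = 1*4995 + 1054 = 6049, q_7 = 1*109 + 23 = 132.
Check: 6049^2 - 2100*132^2 = 36590401 - 36590400 = 1, so (x, y) = (6049, 132) solves the equation, and by the theorem it is the least positive solution.

(x, y) = (6049, 132)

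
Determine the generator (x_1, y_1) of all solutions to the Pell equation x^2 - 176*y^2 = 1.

First expand sqrt(176) as a continued fraction. With x_i = (sqrt(176) + m_i)/d_i and (m_0, d_0) = (0, 1): a_0 = floor(sqrt(176)) = 13, since 13^2 = 169 <= 176 < 196 = 14^2.
Iterate m_{i+1} = d_i*a_i - m_i, d_{i+1} = (176 - m_{i+1}^2)/d_i, a_{i+1} = floor((a_0 + m_{i+1})/d_{i+1}):
  m_1 = 1*13 - 0 = 13, d_1 = (176 - 13^2)/1 = 7/1 = 7, a_1 = floor((13 + 13)/7) = 3.
  m_2 = 7*3 - 13 = 8, d_2 = (176 - 8^2)/7 = 112/7 = 16, a_2 = floor((13 + 8)/16) = 1.
  m_3 = 16*1 - 8 = 8, d_3 = (176 - 8^2)/16 = 112/16 = 7, a_3 = floor((13 + 8)/7) = 3.
  m_4 = 7*3 - 8 = 13, d_4 = (176 - 13^2)/7 = 7/7 = 1, a_4 = floor((13 + 13)/1) = 26.
  m_5 = 1*26 - 13 = 13, d_5 = (176 - 13^2)/1 = 7/1 = 7: (m_5, d_5) = (m_1, d_1) = (13, 7), so from here the quotients repeat a_1, ..., a_4; the period length is 4.
So sqrt(176) = [13; (3, 1, 3, 26)] with period length k = 4.
k is even, so the fundamental solution of x^2 - 176y^2 = 1 is (p_{k-1}, q_{k-1}) = (p_3, q_3); compute convergents through index 3.
Convergents (p_i = a_i*p_{i-1} + p_{i-2}, q_i = a_i*q_{i-1} + q_{i-2} with p_{-2}=0, p_{-1}=1, q_{-2}=1, q_{-1}=0):
  i=0: a_0=13, p_0 = 13*1 + 0 = 13, q_0 = 13*0 + 1 = 1.
  i=1: a_1=3, p_1 = 3*13 + 1 = 40, q_1 = 3*1 + 0 = 3.
  i=2: a_2=1, p_2 = 1*40 + 13 = 53, q_2 = 1*3 + 1 = 4.
  i=3: a_3=3, p_3 = 3*53 + 40 = 199, q_3 = 3*4 + 3 = 15.
Check: 199^2 - 176*15^2 = 39601 - 39600 = 1, so (x, y) = (199, 15) solves the equation, and by the theorem it is the least positive solution.

(x, y) = (199, 15)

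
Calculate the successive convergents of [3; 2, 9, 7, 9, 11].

Using the convergent recurrence p_i = a_i*p_{i-1} + p_{i-2}, q_i = a_i*q_{i-1} + q_{i-2} with p_{-2}=0, p_{-1}=1, q_{-2}=1, q_{-1}=0:
  i=0: a_0=3, p_0 = 3*1 + 0 = 3, q_0 = 3*0 + 1 = 1.
  i=1: a_1=2, p_1 = 2*3 + 1 = 7, q_1 = 2*1 + 0 = 2.
  i=2: a_2=9, p_2 = 9*7 + 3 = 66, q_2 = 9*2 + 1 = 19.
  i=3: a_3=7, p_3 = 7*66 + 7 = 469, q_3 = 7*19 + 2 = 135.
  i=4: a_4=9, p_4 = 9*469 + 66 = 4287, q_4 = 9*135 + 19 = 1234.
  i=5: a_5=11, p_5 = 11*4287 + 469 = 47626, q_5 = 11*1234 + 135 = 13709.

3/1, 7/2, 66/19, 469/135, 4287/1234, 47626/13709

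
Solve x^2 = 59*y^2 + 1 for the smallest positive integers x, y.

First expand sqrt(59) as a continued fraction. With x_i = (sqrt(59) + m_i)/d_i and (m_0, d_0) = (0, 1): a_0 = floor(sqrt(59)) = 7, since 7^2 = 49 <= 59 < 64 = 8^2.
Iterate m_{i+1} = d_i*a_i - m_i, d_{i+1} = (59 - m_{i+1}^2)/d_i, a_{i+1} = floor((a_0 + m_{i+1})/d_{i+1}):
  m_1 = 1*7 - 0 = 7, d_1 = (59 - 7^2)/1 = 10/1 = 10, a_1 = floor((7 + 7)/10) = 1.
  m_2 = 10*1 - 7 = 3, d_2 = (59 - 3^2)/10 = 50/10 = 5, a_2 = floor((7 + 3)/5) = 2.
  m_3 = 5*2 - 3 = 7, d_3 = (59 - 7^2)/5 = 10/5 = 2, a_3 = floor((7 + 7)/2) = 7.
  m_4 = 2*7 - 7 = 7, d_4 = (59 - 7^2)/2 = 10/2 = 5, a_4 = floor((7 + 7)/5) = 2.
  m_5 = 5*2 - 7 = 3, d_5 = (59 - 3^2)/5 = 50/5 = 10, a_5 = floor((7 + 3)/10) = 1.
  m_6 = 10*1 - 3 = 7, d_6 = (59 - 7^2)/10 = 10/10 = 1, a_6 = floor((7 + 7)/1) = 14.
  m_7 = 1*14 - 7 = 7, d_7 = (59 - 7^2)/1 = 10/1 = 10: (m_7, d_7) = (m_1, d_1) = (7, 10), so from here the quotients repeat a_1, ..., a_6; the period length is 6.
So sqrt(59) = [7; (1, 2, 7, 2, 1, 14)] with period length k = 6.
k is even, so the fundamental solution of x^2 - 59y^2 = 1 is (p_{k-1}, q_{k-1}) = (p_5, q_5); compute convergents through index 5.
Convergents (p_i = a_i*p_{i-1} + p_{i-2}, q_i = a_i*q_{i-1} + q_{i-2} with p_{-2}=0, p_{-1}=1, q_{-2}=1, q_{-1}=0):
  i=0: a_0=7, p_0 = 7*1 + 0 = 7, q_0 = 7*0 + 1 = 1.
  i=1: a_1=1, p_1 = 1*7 + 1 = 8, q_1 = 1*1 + 0 = 1.
  i=2: a_2=2, p_2 = 2*8 + 7 = 23, q_2 = 2*1 + 1 = 3.
  i=3: a_3=7, p_3 = 7*23 + 8 = 169, q_3 = 7*3 + 1 = 22.
  i=4: a_4=2, p_4 = 2*169 + 23 = 361, q_4 = 2*22 + 3 = 47.
  i=5: a_5=1, p_5 = 1*361 + 169 = 530, q_5 = 1*47 + 22 = 69.
Check: 530^2 - 59*69^2 = 280900 - 280899 = 1, so (x, y) = (530, 69) solves the equation, and by the theorem it is the least positive solution.

(x, y) = (530, 69)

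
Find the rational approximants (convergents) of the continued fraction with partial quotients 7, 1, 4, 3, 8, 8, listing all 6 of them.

7/1, 8/1, 39/5, 125/16, 1039/133, 8437/1080

Using the convergent recurrence p_i = a_i*p_{i-1} + p_{i-2}, q_i = a_i*q_{i-1} + q_{i-2} with p_{-2}=0, p_{-1}=1, q_{-2}=1, q_{-1}=0:
  i=0: a_0=7, p_0 = 7*1 + 0 = 7, q_0 = 7*0 + 1 = 1.
  i=1: a_1=1, p_1 = 1*7 + 1 = 8, q_1 = 1*1 + 0 = 1.
  i=2: a_2=4, p_2 = 4*8 + 7 = 39, q_2 = 4*1 + 1 = 5.
  i=3: a_3=3, p_3 = 3*39 + 8 = 125, q_3 = 3*5 + 1 = 16.
  i=4: a_4=8, p_4 = 8*125 + 39 = 1039, q_4 = 8*16 + 5 = 133.
  i=5: a_5=8, p_5 = 8*1039 + 125 = 8437, q_5 = 8*133 + 16 = 1080.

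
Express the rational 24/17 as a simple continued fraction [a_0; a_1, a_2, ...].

[1; 2, 2, 3]

Run the Euclidean algorithm on 24 and 17; the successive quotients are the partial quotients a_0, a_1, ... (each step inverts the fractional part left over by the previous one):
  24 = 1*17 + 7, so a_0 = 1.
  17 = 2*7 + 3, so a_1 = 2.
  7 = 2*3 + 1, so a_2 = 2.
  3 = 3*1 + 0, so a_3 = 3.
The remainder reaches 0 after 4 divisions, so the expansion has 4 partial quotients, read off in order.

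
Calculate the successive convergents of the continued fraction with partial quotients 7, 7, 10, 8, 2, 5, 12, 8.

Using the convergent recurrence p_i = a_i*p_{i-1} + p_{i-2}, q_i = a_i*q_{i-1} + q_{i-2} with p_{-2}=0, p_{-1}=1, q_{-2}=1, q_{-1}=0:
  i=0: a_0=7, p_0 = 7*1 + 0 = 7, q_0 = 7*0 + 1 = 1.
  i=1: a_1=7, p_1 = 7*7 + 1 = 50, q_1 = 7*1 + 0 = 7.
  i=2: a_2=10, p_2 = 10*50 + 7 = 507, q_2 = 10*7 + 1 = 71.
  i=3: a_3=8, p_3 = 8*507 + 50 = 4106, q_3 = 8*71 + 7 = 575.
  i=4: a_4=2, p_4 = 2*4106 + 507 = 8719, q_4 = 2*575 + 71 = 1221.
  i=5: a_5=5, p_5 = 5*8719 + 4106 = 47701, q_5 = 5*1221 + 575 = 6680.
  i=6: a_6=12, p_6 = 12*47701 + 8719 = 581131, q_6 = 12*6680 + 1221 = 81381.
  i=7: a_7=8, p_7 = 8*581131 + 47701 = 4696749, q_7 = 8*81381 + 6680 = 657728.

7/1, 50/7, 507/71, 4106/575, 8719/1221, 47701/6680, 581131/81381, 4696749/657728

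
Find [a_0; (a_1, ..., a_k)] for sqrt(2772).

[52; (1, 1, 1, 5, 1, 10, 1, 5, 1, 1, 1, 104)]

Write x_i = (sqrt(2772) + m_i)/d_i with (m_0, d_0) = (0, 1). a_0 = floor(sqrt(2772)) = 52, since 52^2 = 2704 <= 2772 < 2809 = 53^2.
Iterate m_{i+1} = d_i*a_i - m_i, d_{i+1} = (2772 - m_{i+1}^2)/d_i, a_{i+1} = floor((a_0 + m_{i+1})/d_{i+1}):
  m_1 = 1*52 - 0 = 52, d_1 = (2772 - 52^2)/1 = 68/1 = 68, a_1 = floor((52 + 52)/68) = 1.
  m_2 = 68*1 - 52 = 16, d_2 = (2772 - 16^2)/68 = 2516/68 = 37, a_2 = floor((52 + 16)/37) = 1.
  m_3 = 37*1 - 16 = 21, d_3 = (2772 - 21^2)/37 = 2331/37 = 63, a_3 = floor((52 + 21)/63) = 1.
  m_4 = 63*1 - 21 = 42, d_4 = (2772 - 42^2)/63 = 1008/63 = 16, a_4 = floor((52 + 42)/16) = 5.
  m_5 = 16*5 - 42 = 38, d_5 = (2772 - 38^2)/16 = 1328/16 = 83, a_5 = floor((52 + 38)/83) = 1.
  m_6 = 83*1 - 38 = 45, d_6 = (2772 - 45^2)/83 = 747/83 = 9, a_6 = floor((52 + 45)/9) = 10.
  m_7 = 9*10 - 45 = 45, d_7 = (2772 - 45^2)/9 = 747/9 = 83, a_7 = floor((52 + 45)/83) = 1.
  m_8 = 83*1 - 45 = 38, d_8 = (2772 - 38^2)/83 = 1328/83 = 16, a_8 = floor((52 + 38)/16) = 5.
  m_9 = 16*5 - 38 = 42, d_9 = (2772 - 42^2)/16 = 1008/16 = 63, a_9 = floor((52 + 42)/63) = 1.
  m_10 = 63*1 - 42 = 21, d_10 = (2772 - 21^2)/63 = 2331/63 = 37, a_10 = floor((52 + 21)/37) = 1.
  m_11 = 37*1 - 21 = 16, d_11 = (2772 - 16^2)/37 = 2516/37 = 68, a_11 = floor((52 + 16)/68) = 1.
  m_12 = 68*1 - 16 = 52, d_12 = (2772 - 52^2)/68 = 68/68 = 1, a_12 = floor((52 + 52)/1) = 104.
  m_13 = 1*104 - 52 = 52, d_13 = (2772 - 52^2)/1 = 68/1 = 68: (m_13, d_13) = (m_1, d_1) = (52, 68), so from here the quotients repeat a_1, ..., a_12; the period length is 12.
Hence the expansion of sqrt(2772) is a_0 = 52 followed by the repeating block 1, 1, 1, 5, 1, 10, 1, 5, 1, 1, 1, 104 (period 12).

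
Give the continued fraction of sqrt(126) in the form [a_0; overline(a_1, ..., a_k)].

Write x_i = (sqrt(126) + m_i)/d_i with (m_0, d_0) = (0, 1). a_0 = floor(sqrt(126)) = 11, since 11^2 = 121 <= 126 < 144 = 12^2.
Iterate m_{i+1} = d_i*a_i - m_i, d_{i+1} = (126 - m_{i+1}^2)/d_i, a_{i+1} = floor((a_0 + m_{i+1})/d_{i+1}):
  m_1 = 1*11 - 0 = 11, d_1 = (126 - 11^2)/1 = 5/1 = 5, a_1 = floor((11 + 11)/5) = 4.
  m_2 = 5*4 - 11 = 9, d_2 = (126 - 9^2)/5 = 45/5 = 9, a_2 = floor((11 + 9)/9) = 2.
  m_3 = 9*2 - 9 = 9, d_3 = (126 - 9^2)/9 = 45/9 = 5, a_3 = floor((11 + 9)/5) = 4.
  m_4 = 5*4 - 9 = 11, d_4 = (126 - 11^2)/5 = 5/5 = 1, a_4 = floor((11 + 11)/1) = 22.
  m_5 = 1*22 - 11 = 11, d_5 = (126 - 11^2)/1 = 5/1 = 5: (m_5, d_5) = (m_1, d_1) = (11, 5), so from here the quotients repeat a_1, ..., a_4; the period length is 4.
Hence the expansion of sqrt(126) is a_0 = 11 followed by the repeating block 4, 2, 4, 22 (period 4).

[11; overline(4, 2, 4, 22)]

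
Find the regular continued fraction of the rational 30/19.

Run the Euclidean algorithm on 30 and 19; the successive quotients are the partial quotients a_0, a_1, ... (each step inverts the fractional part left over by the previous one):
  30 = 1*19 + 11, so a_0 = 1.
  19 = 1*11 + 8, so a_1 = 1.
  11 = 1*8 + 3, so a_2 = 1.
  8 = 2*3 + 2, so a_3 = 2.
  3 = 1*2 + 1, so a_4 = 1.
  2 = 2*1 + 0, so a_5 = 2.
The remainder reaches 0 after 6 divisions, so the expansion has 6 partial quotients, read off in order.

[1; 1, 1, 2, 1, 2]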